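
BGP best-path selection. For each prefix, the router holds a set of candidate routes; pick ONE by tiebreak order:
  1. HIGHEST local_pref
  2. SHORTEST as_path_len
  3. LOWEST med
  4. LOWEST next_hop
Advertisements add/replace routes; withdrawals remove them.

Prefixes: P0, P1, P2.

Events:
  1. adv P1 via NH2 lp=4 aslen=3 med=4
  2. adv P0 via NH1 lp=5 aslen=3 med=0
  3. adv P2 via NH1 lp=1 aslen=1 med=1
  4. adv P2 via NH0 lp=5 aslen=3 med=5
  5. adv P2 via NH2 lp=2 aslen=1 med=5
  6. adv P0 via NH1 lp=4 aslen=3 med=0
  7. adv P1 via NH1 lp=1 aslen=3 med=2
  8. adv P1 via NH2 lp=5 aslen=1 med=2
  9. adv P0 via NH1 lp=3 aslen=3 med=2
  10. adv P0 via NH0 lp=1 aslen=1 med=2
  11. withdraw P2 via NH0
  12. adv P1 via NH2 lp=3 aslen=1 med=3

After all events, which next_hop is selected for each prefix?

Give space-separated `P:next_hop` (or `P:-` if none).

Op 1: best P0=- P1=NH2 P2=-
Op 2: best P0=NH1 P1=NH2 P2=-
Op 3: best P0=NH1 P1=NH2 P2=NH1
Op 4: best P0=NH1 P1=NH2 P2=NH0
Op 5: best P0=NH1 P1=NH2 P2=NH0
Op 6: best P0=NH1 P1=NH2 P2=NH0
Op 7: best P0=NH1 P1=NH2 P2=NH0
Op 8: best P0=NH1 P1=NH2 P2=NH0
Op 9: best P0=NH1 P1=NH2 P2=NH0
Op 10: best P0=NH1 P1=NH2 P2=NH0
Op 11: best P0=NH1 P1=NH2 P2=NH2
Op 12: best P0=NH1 P1=NH2 P2=NH2

Answer: P0:NH1 P1:NH2 P2:NH2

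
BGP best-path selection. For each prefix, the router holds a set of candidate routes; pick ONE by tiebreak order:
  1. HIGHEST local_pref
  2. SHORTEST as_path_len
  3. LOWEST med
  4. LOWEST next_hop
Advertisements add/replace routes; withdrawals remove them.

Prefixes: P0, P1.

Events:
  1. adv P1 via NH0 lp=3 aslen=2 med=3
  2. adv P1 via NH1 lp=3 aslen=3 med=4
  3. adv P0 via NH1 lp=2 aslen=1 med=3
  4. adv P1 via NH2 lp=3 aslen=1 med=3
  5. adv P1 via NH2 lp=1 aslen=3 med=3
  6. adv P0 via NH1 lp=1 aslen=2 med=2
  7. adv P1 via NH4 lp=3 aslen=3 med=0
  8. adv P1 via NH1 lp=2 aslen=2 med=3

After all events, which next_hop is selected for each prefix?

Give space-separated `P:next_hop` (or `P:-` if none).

Op 1: best P0=- P1=NH0
Op 2: best P0=- P1=NH0
Op 3: best P0=NH1 P1=NH0
Op 4: best P0=NH1 P1=NH2
Op 5: best P0=NH1 P1=NH0
Op 6: best P0=NH1 P1=NH0
Op 7: best P0=NH1 P1=NH0
Op 8: best P0=NH1 P1=NH0

Answer: P0:NH1 P1:NH0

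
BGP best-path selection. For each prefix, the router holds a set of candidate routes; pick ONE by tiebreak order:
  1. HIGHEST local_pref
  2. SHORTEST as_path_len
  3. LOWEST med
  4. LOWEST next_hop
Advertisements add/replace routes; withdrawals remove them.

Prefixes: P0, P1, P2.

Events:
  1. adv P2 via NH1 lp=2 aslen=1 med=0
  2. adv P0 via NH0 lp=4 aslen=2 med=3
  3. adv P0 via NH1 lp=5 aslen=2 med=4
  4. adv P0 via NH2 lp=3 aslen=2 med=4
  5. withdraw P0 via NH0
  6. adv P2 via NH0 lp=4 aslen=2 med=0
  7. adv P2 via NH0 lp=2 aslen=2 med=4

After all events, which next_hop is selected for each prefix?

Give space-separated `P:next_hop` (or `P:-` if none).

Answer: P0:NH1 P1:- P2:NH1

Derivation:
Op 1: best P0=- P1=- P2=NH1
Op 2: best P0=NH0 P1=- P2=NH1
Op 3: best P0=NH1 P1=- P2=NH1
Op 4: best P0=NH1 P1=- P2=NH1
Op 5: best P0=NH1 P1=- P2=NH1
Op 6: best P0=NH1 P1=- P2=NH0
Op 7: best P0=NH1 P1=- P2=NH1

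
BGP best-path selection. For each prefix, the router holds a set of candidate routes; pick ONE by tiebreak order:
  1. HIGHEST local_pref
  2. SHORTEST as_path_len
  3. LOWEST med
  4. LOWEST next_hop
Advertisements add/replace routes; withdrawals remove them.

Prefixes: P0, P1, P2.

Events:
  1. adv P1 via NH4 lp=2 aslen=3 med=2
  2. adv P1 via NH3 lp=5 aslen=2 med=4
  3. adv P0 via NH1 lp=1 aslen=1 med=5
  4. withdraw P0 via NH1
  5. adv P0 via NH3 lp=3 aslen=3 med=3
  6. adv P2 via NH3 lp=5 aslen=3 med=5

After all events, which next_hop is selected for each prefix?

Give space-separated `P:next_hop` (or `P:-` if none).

Op 1: best P0=- P1=NH4 P2=-
Op 2: best P0=- P1=NH3 P2=-
Op 3: best P0=NH1 P1=NH3 P2=-
Op 4: best P0=- P1=NH3 P2=-
Op 5: best P0=NH3 P1=NH3 P2=-
Op 6: best P0=NH3 P1=NH3 P2=NH3

Answer: P0:NH3 P1:NH3 P2:NH3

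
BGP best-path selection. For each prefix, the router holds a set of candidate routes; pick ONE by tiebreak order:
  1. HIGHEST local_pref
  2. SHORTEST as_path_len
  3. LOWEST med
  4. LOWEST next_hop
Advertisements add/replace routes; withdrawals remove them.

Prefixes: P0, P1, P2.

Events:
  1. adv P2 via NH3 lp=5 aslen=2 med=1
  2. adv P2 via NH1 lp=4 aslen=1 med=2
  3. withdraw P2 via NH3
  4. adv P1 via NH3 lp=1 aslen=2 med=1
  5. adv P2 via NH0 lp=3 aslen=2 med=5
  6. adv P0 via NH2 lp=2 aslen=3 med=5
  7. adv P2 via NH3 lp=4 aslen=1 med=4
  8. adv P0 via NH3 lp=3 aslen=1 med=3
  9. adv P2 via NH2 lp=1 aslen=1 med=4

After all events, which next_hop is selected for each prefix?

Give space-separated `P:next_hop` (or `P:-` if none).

Answer: P0:NH3 P1:NH3 P2:NH1

Derivation:
Op 1: best P0=- P1=- P2=NH3
Op 2: best P0=- P1=- P2=NH3
Op 3: best P0=- P1=- P2=NH1
Op 4: best P0=- P1=NH3 P2=NH1
Op 5: best P0=- P1=NH3 P2=NH1
Op 6: best P0=NH2 P1=NH3 P2=NH1
Op 7: best P0=NH2 P1=NH3 P2=NH1
Op 8: best P0=NH3 P1=NH3 P2=NH1
Op 9: best P0=NH3 P1=NH3 P2=NH1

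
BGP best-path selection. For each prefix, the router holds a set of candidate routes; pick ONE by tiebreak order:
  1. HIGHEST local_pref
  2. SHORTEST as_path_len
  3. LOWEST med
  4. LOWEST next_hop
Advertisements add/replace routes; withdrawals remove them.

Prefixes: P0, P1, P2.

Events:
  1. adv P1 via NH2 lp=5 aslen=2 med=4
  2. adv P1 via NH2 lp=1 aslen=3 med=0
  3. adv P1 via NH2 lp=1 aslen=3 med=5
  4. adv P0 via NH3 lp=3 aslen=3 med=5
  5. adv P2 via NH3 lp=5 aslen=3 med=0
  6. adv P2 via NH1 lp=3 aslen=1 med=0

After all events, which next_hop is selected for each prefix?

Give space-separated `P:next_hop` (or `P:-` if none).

Answer: P0:NH3 P1:NH2 P2:NH3

Derivation:
Op 1: best P0=- P1=NH2 P2=-
Op 2: best P0=- P1=NH2 P2=-
Op 3: best P0=- P1=NH2 P2=-
Op 4: best P0=NH3 P1=NH2 P2=-
Op 5: best P0=NH3 P1=NH2 P2=NH3
Op 6: best P0=NH3 P1=NH2 P2=NH3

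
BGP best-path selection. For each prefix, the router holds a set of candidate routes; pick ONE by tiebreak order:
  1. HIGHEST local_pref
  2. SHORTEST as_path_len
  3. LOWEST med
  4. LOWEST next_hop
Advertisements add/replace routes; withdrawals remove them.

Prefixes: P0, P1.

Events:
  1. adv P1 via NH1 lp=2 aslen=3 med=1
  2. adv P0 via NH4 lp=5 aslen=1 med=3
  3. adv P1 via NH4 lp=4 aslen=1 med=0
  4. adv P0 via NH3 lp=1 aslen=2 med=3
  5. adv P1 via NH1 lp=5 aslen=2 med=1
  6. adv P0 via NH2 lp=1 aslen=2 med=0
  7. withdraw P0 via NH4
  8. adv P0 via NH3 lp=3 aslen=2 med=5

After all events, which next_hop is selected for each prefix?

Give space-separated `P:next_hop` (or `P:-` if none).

Answer: P0:NH3 P1:NH1

Derivation:
Op 1: best P0=- P1=NH1
Op 2: best P0=NH4 P1=NH1
Op 3: best P0=NH4 P1=NH4
Op 4: best P0=NH4 P1=NH4
Op 5: best P0=NH4 P1=NH1
Op 6: best P0=NH4 P1=NH1
Op 7: best P0=NH2 P1=NH1
Op 8: best P0=NH3 P1=NH1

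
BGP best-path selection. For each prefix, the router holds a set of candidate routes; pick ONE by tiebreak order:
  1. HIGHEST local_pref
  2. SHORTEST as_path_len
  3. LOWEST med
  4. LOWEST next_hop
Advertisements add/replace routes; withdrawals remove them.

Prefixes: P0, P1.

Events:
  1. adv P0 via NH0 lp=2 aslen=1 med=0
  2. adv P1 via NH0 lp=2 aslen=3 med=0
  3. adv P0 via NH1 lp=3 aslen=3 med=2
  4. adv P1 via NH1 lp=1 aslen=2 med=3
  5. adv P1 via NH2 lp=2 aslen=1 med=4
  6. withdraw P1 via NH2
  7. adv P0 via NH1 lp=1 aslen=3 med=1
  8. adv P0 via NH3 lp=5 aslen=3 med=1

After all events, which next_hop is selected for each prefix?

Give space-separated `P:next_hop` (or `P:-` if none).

Answer: P0:NH3 P1:NH0

Derivation:
Op 1: best P0=NH0 P1=-
Op 2: best P0=NH0 P1=NH0
Op 3: best P0=NH1 P1=NH0
Op 4: best P0=NH1 P1=NH0
Op 5: best P0=NH1 P1=NH2
Op 6: best P0=NH1 P1=NH0
Op 7: best P0=NH0 P1=NH0
Op 8: best P0=NH3 P1=NH0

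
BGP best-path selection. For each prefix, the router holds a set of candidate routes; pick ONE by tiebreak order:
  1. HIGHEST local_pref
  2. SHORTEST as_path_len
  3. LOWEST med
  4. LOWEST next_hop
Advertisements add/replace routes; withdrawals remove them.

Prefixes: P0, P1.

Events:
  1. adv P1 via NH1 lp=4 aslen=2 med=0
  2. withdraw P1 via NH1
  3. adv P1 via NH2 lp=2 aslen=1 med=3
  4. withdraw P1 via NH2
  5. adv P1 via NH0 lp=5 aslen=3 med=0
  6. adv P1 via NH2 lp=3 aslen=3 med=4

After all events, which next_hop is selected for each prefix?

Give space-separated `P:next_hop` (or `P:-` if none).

Answer: P0:- P1:NH0

Derivation:
Op 1: best P0=- P1=NH1
Op 2: best P0=- P1=-
Op 3: best P0=- P1=NH2
Op 4: best P0=- P1=-
Op 5: best P0=- P1=NH0
Op 6: best P0=- P1=NH0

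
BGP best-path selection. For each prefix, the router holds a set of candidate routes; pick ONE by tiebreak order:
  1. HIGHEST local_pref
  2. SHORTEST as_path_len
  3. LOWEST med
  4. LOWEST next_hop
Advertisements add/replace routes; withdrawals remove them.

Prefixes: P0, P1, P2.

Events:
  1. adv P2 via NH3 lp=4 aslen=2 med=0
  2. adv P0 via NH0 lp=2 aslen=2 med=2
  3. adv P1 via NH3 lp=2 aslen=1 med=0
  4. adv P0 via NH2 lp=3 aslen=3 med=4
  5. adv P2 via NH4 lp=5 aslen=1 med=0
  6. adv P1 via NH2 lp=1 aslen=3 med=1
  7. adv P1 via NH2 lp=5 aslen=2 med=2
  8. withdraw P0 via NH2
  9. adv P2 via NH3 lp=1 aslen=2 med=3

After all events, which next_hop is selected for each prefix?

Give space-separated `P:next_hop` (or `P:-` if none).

Answer: P0:NH0 P1:NH2 P2:NH4

Derivation:
Op 1: best P0=- P1=- P2=NH3
Op 2: best P0=NH0 P1=- P2=NH3
Op 3: best P0=NH0 P1=NH3 P2=NH3
Op 4: best P0=NH2 P1=NH3 P2=NH3
Op 5: best P0=NH2 P1=NH3 P2=NH4
Op 6: best P0=NH2 P1=NH3 P2=NH4
Op 7: best P0=NH2 P1=NH2 P2=NH4
Op 8: best P0=NH0 P1=NH2 P2=NH4
Op 9: best P0=NH0 P1=NH2 P2=NH4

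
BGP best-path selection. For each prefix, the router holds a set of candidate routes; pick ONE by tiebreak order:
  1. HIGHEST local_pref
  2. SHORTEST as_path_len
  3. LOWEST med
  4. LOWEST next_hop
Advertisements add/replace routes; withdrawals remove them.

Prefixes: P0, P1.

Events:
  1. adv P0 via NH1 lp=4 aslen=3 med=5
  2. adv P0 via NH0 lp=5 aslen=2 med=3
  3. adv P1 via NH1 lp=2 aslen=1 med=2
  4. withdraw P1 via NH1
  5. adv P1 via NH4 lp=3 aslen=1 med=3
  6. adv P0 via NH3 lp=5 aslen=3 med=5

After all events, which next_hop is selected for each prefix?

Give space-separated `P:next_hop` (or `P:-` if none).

Op 1: best P0=NH1 P1=-
Op 2: best P0=NH0 P1=-
Op 3: best P0=NH0 P1=NH1
Op 4: best P0=NH0 P1=-
Op 5: best P0=NH0 P1=NH4
Op 6: best P0=NH0 P1=NH4

Answer: P0:NH0 P1:NH4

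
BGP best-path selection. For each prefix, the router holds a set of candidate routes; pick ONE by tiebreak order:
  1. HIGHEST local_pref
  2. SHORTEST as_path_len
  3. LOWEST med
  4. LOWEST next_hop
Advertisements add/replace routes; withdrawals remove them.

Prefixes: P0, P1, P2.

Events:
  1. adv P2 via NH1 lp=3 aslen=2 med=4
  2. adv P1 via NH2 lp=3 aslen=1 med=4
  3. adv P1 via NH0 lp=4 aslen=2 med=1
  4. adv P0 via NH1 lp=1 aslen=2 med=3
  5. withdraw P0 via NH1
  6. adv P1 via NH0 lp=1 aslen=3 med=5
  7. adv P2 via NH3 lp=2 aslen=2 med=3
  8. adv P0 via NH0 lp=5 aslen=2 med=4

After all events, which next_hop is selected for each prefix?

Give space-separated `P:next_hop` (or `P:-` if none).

Answer: P0:NH0 P1:NH2 P2:NH1

Derivation:
Op 1: best P0=- P1=- P2=NH1
Op 2: best P0=- P1=NH2 P2=NH1
Op 3: best P0=- P1=NH0 P2=NH1
Op 4: best P0=NH1 P1=NH0 P2=NH1
Op 5: best P0=- P1=NH0 P2=NH1
Op 6: best P0=- P1=NH2 P2=NH1
Op 7: best P0=- P1=NH2 P2=NH1
Op 8: best P0=NH0 P1=NH2 P2=NH1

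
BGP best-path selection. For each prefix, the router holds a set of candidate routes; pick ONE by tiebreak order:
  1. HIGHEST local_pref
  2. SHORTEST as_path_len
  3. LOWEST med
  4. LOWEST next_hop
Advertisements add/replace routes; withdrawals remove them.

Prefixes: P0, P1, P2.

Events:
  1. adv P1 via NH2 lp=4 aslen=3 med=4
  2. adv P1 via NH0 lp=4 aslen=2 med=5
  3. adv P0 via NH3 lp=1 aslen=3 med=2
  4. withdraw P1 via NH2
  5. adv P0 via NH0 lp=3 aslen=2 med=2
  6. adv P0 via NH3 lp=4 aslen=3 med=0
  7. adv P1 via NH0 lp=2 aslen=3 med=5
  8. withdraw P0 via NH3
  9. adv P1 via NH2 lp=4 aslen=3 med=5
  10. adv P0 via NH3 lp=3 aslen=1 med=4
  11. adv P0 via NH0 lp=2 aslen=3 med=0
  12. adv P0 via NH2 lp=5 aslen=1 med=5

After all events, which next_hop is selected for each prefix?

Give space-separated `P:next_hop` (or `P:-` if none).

Op 1: best P0=- P1=NH2 P2=-
Op 2: best P0=- P1=NH0 P2=-
Op 3: best P0=NH3 P1=NH0 P2=-
Op 4: best P0=NH3 P1=NH0 P2=-
Op 5: best P0=NH0 P1=NH0 P2=-
Op 6: best P0=NH3 P1=NH0 P2=-
Op 7: best P0=NH3 P1=NH0 P2=-
Op 8: best P0=NH0 P1=NH0 P2=-
Op 9: best P0=NH0 P1=NH2 P2=-
Op 10: best P0=NH3 P1=NH2 P2=-
Op 11: best P0=NH3 P1=NH2 P2=-
Op 12: best P0=NH2 P1=NH2 P2=-

Answer: P0:NH2 P1:NH2 P2:-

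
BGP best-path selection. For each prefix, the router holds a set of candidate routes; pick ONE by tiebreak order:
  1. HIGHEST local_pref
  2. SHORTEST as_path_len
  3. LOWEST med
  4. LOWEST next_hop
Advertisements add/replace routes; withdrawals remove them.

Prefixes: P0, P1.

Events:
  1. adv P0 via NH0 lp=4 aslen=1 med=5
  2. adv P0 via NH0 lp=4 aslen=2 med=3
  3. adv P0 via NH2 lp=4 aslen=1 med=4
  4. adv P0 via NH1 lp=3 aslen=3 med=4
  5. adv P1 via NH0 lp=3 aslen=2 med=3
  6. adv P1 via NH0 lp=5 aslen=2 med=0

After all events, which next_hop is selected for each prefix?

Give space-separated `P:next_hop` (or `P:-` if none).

Answer: P0:NH2 P1:NH0

Derivation:
Op 1: best P0=NH0 P1=-
Op 2: best P0=NH0 P1=-
Op 3: best P0=NH2 P1=-
Op 4: best P0=NH2 P1=-
Op 5: best P0=NH2 P1=NH0
Op 6: best P0=NH2 P1=NH0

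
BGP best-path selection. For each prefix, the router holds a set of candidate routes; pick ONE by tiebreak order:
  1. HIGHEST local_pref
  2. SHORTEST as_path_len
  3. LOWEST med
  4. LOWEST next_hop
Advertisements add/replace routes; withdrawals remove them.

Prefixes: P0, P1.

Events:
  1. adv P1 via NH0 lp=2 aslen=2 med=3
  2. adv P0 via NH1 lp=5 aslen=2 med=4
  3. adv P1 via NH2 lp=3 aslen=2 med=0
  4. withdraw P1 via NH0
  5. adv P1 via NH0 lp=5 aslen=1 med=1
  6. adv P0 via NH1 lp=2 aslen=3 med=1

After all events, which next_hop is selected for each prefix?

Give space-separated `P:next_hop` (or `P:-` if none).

Op 1: best P0=- P1=NH0
Op 2: best P0=NH1 P1=NH0
Op 3: best P0=NH1 P1=NH2
Op 4: best P0=NH1 P1=NH2
Op 5: best P0=NH1 P1=NH0
Op 6: best P0=NH1 P1=NH0

Answer: P0:NH1 P1:NH0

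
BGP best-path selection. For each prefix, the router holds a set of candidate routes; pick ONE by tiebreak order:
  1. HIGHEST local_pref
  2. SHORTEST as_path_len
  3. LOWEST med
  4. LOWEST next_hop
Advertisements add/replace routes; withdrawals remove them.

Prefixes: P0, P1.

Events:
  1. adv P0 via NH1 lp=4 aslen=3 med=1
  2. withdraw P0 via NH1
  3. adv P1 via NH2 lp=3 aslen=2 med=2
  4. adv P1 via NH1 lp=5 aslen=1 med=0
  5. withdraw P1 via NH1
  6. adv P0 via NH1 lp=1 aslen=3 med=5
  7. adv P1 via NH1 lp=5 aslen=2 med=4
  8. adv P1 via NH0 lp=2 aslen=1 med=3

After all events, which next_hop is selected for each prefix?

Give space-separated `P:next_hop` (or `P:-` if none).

Answer: P0:NH1 P1:NH1

Derivation:
Op 1: best P0=NH1 P1=-
Op 2: best P0=- P1=-
Op 3: best P0=- P1=NH2
Op 4: best P0=- P1=NH1
Op 5: best P0=- P1=NH2
Op 6: best P0=NH1 P1=NH2
Op 7: best P0=NH1 P1=NH1
Op 8: best P0=NH1 P1=NH1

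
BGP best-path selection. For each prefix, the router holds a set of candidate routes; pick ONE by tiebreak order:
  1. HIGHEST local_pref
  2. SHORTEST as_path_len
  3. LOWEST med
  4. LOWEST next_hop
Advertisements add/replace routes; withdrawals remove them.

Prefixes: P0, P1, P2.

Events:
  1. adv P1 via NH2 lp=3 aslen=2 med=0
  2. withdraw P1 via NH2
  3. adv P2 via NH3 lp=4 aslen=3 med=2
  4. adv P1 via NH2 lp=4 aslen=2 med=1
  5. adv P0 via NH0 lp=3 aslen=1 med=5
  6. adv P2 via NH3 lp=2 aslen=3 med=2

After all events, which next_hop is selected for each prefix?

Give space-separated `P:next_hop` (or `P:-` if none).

Answer: P0:NH0 P1:NH2 P2:NH3

Derivation:
Op 1: best P0=- P1=NH2 P2=-
Op 2: best P0=- P1=- P2=-
Op 3: best P0=- P1=- P2=NH3
Op 4: best P0=- P1=NH2 P2=NH3
Op 5: best P0=NH0 P1=NH2 P2=NH3
Op 6: best P0=NH0 P1=NH2 P2=NH3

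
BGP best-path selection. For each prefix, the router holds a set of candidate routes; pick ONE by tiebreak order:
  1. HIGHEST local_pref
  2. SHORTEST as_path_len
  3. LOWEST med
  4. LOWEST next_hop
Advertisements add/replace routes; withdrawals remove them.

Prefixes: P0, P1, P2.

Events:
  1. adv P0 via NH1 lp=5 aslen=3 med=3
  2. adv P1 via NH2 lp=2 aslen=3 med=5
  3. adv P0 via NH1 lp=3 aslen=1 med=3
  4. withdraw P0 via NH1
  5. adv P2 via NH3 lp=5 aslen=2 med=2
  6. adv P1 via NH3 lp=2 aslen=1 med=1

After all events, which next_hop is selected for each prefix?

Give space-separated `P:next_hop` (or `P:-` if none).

Answer: P0:- P1:NH3 P2:NH3

Derivation:
Op 1: best P0=NH1 P1=- P2=-
Op 2: best P0=NH1 P1=NH2 P2=-
Op 3: best P0=NH1 P1=NH2 P2=-
Op 4: best P0=- P1=NH2 P2=-
Op 5: best P0=- P1=NH2 P2=NH3
Op 6: best P0=- P1=NH3 P2=NH3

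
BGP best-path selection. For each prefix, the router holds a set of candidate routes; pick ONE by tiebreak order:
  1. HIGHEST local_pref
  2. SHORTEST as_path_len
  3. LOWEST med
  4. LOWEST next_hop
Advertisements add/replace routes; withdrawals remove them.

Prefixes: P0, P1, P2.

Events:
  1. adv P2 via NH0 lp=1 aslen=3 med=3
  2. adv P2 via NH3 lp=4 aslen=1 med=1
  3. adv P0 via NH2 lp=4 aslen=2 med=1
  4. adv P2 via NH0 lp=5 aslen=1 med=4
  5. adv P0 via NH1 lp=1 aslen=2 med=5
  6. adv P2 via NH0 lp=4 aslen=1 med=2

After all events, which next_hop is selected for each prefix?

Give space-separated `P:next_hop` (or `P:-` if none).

Op 1: best P0=- P1=- P2=NH0
Op 2: best P0=- P1=- P2=NH3
Op 3: best P0=NH2 P1=- P2=NH3
Op 4: best P0=NH2 P1=- P2=NH0
Op 5: best P0=NH2 P1=- P2=NH0
Op 6: best P0=NH2 P1=- P2=NH3

Answer: P0:NH2 P1:- P2:NH3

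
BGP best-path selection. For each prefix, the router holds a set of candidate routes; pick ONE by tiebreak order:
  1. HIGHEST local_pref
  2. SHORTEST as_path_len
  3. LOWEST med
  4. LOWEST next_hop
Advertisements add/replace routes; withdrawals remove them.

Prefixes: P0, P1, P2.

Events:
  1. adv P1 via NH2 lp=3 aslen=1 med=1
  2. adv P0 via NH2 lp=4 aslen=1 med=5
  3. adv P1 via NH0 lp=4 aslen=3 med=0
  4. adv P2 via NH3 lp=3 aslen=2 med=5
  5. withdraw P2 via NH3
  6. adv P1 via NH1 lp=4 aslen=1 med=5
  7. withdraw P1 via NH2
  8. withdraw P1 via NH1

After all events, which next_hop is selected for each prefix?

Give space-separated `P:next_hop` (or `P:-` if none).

Op 1: best P0=- P1=NH2 P2=-
Op 2: best P0=NH2 P1=NH2 P2=-
Op 3: best P0=NH2 P1=NH0 P2=-
Op 4: best P0=NH2 P1=NH0 P2=NH3
Op 5: best P0=NH2 P1=NH0 P2=-
Op 6: best P0=NH2 P1=NH1 P2=-
Op 7: best P0=NH2 P1=NH1 P2=-
Op 8: best P0=NH2 P1=NH0 P2=-

Answer: P0:NH2 P1:NH0 P2:-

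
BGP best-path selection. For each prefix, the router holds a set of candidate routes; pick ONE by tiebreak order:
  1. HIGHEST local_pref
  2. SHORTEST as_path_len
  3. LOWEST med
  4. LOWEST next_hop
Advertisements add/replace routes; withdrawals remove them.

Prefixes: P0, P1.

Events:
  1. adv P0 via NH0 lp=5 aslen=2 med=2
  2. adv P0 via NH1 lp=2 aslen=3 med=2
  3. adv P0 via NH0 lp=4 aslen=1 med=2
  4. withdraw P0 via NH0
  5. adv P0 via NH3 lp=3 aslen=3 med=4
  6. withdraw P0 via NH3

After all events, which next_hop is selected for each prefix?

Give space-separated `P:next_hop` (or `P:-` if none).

Op 1: best P0=NH0 P1=-
Op 2: best P0=NH0 P1=-
Op 3: best P0=NH0 P1=-
Op 4: best P0=NH1 P1=-
Op 5: best P0=NH3 P1=-
Op 6: best P0=NH1 P1=-

Answer: P0:NH1 P1:-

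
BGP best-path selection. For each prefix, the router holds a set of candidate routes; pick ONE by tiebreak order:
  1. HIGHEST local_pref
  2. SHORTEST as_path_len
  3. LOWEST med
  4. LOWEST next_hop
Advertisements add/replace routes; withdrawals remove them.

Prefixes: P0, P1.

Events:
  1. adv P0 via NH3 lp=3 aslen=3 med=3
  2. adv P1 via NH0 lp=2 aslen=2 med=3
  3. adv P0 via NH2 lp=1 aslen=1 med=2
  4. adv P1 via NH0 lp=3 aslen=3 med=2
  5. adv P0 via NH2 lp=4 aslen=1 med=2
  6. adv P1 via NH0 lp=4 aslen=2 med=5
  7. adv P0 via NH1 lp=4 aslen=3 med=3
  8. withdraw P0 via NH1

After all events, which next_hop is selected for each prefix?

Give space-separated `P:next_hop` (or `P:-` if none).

Answer: P0:NH2 P1:NH0

Derivation:
Op 1: best P0=NH3 P1=-
Op 2: best P0=NH3 P1=NH0
Op 3: best P0=NH3 P1=NH0
Op 4: best P0=NH3 P1=NH0
Op 5: best P0=NH2 P1=NH0
Op 6: best P0=NH2 P1=NH0
Op 7: best P0=NH2 P1=NH0
Op 8: best P0=NH2 P1=NH0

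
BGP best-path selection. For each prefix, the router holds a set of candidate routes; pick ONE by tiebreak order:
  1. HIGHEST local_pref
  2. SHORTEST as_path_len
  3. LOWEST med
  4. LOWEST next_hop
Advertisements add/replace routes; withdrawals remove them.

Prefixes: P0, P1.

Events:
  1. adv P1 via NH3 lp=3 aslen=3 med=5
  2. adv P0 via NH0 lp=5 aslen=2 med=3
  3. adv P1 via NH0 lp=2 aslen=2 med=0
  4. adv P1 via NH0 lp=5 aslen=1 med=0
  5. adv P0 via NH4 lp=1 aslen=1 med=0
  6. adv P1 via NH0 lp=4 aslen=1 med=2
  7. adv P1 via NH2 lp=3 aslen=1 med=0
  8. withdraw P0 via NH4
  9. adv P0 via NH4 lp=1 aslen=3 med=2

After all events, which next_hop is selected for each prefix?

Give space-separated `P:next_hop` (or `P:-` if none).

Op 1: best P0=- P1=NH3
Op 2: best P0=NH0 P1=NH3
Op 3: best P0=NH0 P1=NH3
Op 4: best P0=NH0 P1=NH0
Op 5: best P0=NH0 P1=NH0
Op 6: best P0=NH0 P1=NH0
Op 7: best P0=NH0 P1=NH0
Op 8: best P0=NH0 P1=NH0
Op 9: best P0=NH0 P1=NH0

Answer: P0:NH0 P1:NH0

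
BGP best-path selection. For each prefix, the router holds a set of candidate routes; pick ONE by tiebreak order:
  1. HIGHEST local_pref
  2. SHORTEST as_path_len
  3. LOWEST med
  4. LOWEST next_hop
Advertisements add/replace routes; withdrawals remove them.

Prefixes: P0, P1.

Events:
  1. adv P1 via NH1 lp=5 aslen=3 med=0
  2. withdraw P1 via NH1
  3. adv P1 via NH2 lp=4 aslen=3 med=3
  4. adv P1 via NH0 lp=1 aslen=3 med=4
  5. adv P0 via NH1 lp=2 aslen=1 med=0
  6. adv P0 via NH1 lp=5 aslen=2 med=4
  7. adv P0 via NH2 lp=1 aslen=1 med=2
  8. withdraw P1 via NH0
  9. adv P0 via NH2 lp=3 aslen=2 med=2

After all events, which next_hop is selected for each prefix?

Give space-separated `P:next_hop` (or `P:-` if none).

Answer: P0:NH1 P1:NH2

Derivation:
Op 1: best P0=- P1=NH1
Op 2: best P0=- P1=-
Op 3: best P0=- P1=NH2
Op 4: best P0=- P1=NH2
Op 5: best P0=NH1 P1=NH2
Op 6: best P0=NH1 P1=NH2
Op 7: best P0=NH1 P1=NH2
Op 8: best P0=NH1 P1=NH2
Op 9: best P0=NH1 P1=NH2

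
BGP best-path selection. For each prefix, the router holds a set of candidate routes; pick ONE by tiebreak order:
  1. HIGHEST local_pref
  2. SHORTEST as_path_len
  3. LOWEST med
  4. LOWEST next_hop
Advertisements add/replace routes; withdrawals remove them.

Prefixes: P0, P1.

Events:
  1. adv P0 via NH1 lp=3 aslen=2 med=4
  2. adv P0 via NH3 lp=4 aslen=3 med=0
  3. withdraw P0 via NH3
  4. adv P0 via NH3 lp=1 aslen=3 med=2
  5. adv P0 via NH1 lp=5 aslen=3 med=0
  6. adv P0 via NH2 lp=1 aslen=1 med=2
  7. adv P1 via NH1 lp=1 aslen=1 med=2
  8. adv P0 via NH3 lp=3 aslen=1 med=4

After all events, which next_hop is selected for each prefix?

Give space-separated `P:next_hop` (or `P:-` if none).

Op 1: best P0=NH1 P1=-
Op 2: best P0=NH3 P1=-
Op 3: best P0=NH1 P1=-
Op 4: best P0=NH1 P1=-
Op 5: best P0=NH1 P1=-
Op 6: best P0=NH1 P1=-
Op 7: best P0=NH1 P1=NH1
Op 8: best P0=NH1 P1=NH1

Answer: P0:NH1 P1:NH1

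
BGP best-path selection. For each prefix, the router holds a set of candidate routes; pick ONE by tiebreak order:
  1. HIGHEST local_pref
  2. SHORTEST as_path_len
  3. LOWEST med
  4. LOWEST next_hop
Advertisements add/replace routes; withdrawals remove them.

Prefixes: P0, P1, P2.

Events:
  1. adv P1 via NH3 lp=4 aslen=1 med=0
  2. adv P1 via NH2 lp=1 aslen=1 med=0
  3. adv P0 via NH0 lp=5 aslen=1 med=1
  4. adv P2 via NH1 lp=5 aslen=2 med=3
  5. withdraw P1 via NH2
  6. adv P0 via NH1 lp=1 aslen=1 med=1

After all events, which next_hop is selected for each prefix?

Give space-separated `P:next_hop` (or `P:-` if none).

Op 1: best P0=- P1=NH3 P2=-
Op 2: best P0=- P1=NH3 P2=-
Op 3: best P0=NH0 P1=NH3 P2=-
Op 4: best P0=NH0 P1=NH3 P2=NH1
Op 5: best P0=NH0 P1=NH3 P2=NH1
Op 6: best P0=NH0 P1=NH3 P2=NH1

Answer: P0:NH0 P1:NH3 P2:NH1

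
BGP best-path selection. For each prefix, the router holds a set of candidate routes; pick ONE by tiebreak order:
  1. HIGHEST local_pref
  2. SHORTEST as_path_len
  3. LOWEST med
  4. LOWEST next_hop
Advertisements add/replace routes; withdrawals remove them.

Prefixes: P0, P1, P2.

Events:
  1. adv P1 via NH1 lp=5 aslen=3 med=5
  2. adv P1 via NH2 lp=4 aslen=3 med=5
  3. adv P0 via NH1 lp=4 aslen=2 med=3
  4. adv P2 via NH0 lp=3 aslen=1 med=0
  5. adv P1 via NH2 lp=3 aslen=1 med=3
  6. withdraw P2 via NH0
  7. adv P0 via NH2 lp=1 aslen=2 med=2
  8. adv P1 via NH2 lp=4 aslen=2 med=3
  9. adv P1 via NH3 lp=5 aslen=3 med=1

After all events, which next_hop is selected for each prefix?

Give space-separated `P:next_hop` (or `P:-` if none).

Answer: P0:NH1 P1:NH3 P2:-

Derivation:
Op 1: best P0=- P1=NH1 P2=-
Op 2: best P0=- P1=NH1 P2=-
Op 3: best P0=NH1 P1=NH1 P2=-
Op 4: best P0=NH1 P1=NH1 P2=NH0
Op 5: best P0=NH1 P1=NH1 P2=NH0
Op 6: best P0=NH1 P1=NH1 P2=-
Op 7: best P0=NH1 P1=NH1 P2=-
Op 8: best P0=NH1 P1=NH1 P2=-
Op 9: best P0=NH1 P1=NH3 P2=-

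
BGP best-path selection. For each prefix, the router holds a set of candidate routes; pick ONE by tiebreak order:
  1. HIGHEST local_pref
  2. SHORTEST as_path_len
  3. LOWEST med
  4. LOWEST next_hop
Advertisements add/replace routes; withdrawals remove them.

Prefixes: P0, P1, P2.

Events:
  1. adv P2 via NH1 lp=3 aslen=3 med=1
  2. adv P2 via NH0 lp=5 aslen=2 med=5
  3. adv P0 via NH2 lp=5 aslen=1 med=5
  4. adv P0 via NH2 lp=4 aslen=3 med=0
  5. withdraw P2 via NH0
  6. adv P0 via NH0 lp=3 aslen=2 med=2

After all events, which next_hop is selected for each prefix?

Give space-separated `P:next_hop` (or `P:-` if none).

Op 1: best P0=- P1=- P2=NH1
Op 2: best P0=- P1=- P2=NH0
Op 3: best P0=NH2 P1=- P2=NH0
Op 4: best P0=NH2 P1=- P2=NH0
Op 5: best P0=NH2 P1=- P2=NH1
Op 6: best P0=NH2 P1=- P2=NH1

Answer: P0:NH2 P1:- P2:NH1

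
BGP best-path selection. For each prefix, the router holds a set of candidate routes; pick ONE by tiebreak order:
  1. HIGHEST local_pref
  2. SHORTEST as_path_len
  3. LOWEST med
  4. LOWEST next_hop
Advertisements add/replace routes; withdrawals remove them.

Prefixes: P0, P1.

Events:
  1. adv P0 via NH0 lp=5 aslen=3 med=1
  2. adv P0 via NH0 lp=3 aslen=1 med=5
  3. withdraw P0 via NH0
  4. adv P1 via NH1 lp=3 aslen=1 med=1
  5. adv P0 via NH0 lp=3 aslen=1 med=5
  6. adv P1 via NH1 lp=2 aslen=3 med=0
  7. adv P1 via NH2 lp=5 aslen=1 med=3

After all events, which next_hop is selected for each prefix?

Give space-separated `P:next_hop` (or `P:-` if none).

Op 1: best P0=NH0 P1=-
Op 2: best P0=NH0 P1=-
Op 3: best P0=- P1=-
Op 4: best P0=- P1=NH1
Op 5: best P0=NH0 P1=NH1
Op 6: best P0=NH0 P1=NH1
Op 7: best P0=NH0 P1=NH2

Answer: P0:NH0 P1:NH2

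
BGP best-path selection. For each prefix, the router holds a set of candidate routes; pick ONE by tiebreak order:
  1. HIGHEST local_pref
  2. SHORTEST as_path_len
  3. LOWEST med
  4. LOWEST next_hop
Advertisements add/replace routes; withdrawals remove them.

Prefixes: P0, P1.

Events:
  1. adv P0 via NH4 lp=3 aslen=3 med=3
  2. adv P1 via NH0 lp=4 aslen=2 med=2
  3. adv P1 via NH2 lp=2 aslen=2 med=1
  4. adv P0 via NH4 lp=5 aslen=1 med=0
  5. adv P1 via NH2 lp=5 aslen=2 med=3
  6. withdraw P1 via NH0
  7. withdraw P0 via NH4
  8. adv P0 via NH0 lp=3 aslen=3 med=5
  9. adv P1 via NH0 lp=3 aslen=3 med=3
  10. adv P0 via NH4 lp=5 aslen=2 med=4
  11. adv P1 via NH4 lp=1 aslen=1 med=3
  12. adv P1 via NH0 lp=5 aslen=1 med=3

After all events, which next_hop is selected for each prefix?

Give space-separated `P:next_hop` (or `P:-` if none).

Op 1: best P0=NH4 P1=-
Op 2: best P0=NH4 P1=NH0
Op 3: best P0=NH4 P1=NH0
Op 4: best P0=NH4 P1=NH0
Op 5: best P0=NH4 P1=NH2
Op 6: best P0=NH4 P1=NH2
Op 7: best P0=- P1=NH2
Op 8: best P0=NH0 P1=NH2
Op 9: best P0=NH0 P1=NH2
Op 10: best P0=NH4 P1=NH2
Op 11: best P0=NH4 P1=NH2
Op 12: best P0=NH4 P1=NH0

Answer: P0:NH4 P1:NH0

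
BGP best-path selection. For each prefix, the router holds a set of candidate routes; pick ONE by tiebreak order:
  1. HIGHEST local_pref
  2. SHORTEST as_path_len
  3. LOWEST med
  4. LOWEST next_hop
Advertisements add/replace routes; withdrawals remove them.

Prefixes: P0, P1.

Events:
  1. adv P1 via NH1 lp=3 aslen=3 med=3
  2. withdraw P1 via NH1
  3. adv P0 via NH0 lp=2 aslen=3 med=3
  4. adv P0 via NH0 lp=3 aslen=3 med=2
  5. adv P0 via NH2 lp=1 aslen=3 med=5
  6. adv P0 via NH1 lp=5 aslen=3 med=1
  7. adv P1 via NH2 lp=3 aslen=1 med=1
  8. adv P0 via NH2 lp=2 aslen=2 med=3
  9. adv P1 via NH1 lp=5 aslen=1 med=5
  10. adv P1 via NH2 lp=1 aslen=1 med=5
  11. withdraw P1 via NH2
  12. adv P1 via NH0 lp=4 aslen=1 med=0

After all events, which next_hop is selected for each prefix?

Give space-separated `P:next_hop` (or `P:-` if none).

Op 1: best P0=- P1=NH1
Op 2: best P0=- P1=-
Op 3: best P0=NH0 P1=-
Op 4: best P0=NH0 P1=-
Op 5: best P0=NH0 P1=-
Op 6: best P0=NH1 P1=-
Op 7: best P0=NH1 P1=NH2
Op 8: best P0=NH1 P1=NH2
Op 9: best P0=NH1 P1=NH1
Op 10: best P0=NH1 P1=NH1
Op 11: best P0=NH1 P1=NH1
Op 12: best P0=NH1 P1=NH1

Answer: P0:NH1 P1:NH1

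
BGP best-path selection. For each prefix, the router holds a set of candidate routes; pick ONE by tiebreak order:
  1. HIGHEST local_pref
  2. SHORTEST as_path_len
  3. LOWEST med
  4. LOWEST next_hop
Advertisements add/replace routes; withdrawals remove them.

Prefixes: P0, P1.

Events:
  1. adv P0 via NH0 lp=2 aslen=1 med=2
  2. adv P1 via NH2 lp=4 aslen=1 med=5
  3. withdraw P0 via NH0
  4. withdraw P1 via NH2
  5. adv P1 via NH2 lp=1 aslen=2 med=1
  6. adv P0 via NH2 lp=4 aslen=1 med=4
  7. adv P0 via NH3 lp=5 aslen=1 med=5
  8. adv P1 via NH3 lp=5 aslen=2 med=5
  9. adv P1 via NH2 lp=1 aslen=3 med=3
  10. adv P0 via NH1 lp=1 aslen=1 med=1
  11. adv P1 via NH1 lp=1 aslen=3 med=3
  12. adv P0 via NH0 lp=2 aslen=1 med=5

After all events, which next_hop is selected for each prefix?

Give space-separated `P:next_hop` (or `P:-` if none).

Op 1: best P0=NH0 P1=-
Op 2: best P0=NH0 P1=NH2
Op 3: best P0=- P1=NH2
Op 4: best P0=- P1=-
Op 5: best P0=- P1=NH2
Op 6: best P0=NH2 P1=NH2
Op 7: best P0=NH3 P1=NH2
Op 8: best P0=NH3 P1=NH3
Op 9: best P0=NH3 P1=NH3
Op 10: best P0=NH3 P1=NH3
Op 11: best P0=NH3 P1=NH3
Op 12: best P0=NH3 P1=NH3

Answer: P0:NH3 P1:NH3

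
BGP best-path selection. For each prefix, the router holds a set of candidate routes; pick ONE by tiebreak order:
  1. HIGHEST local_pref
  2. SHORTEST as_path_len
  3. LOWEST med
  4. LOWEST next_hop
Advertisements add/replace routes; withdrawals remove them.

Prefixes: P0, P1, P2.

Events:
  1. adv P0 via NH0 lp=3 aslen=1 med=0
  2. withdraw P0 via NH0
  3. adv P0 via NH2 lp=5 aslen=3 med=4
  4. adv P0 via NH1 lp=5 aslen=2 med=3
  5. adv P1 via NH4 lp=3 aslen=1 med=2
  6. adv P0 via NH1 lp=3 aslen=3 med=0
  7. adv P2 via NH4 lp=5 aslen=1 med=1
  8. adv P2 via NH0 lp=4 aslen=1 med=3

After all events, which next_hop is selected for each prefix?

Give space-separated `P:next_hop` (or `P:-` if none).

Answer: P0:NH2 P1:NH4 P2:NH4

Derivation:
Op 1: best P0=NH0 P1=- P2=-
Op 2: best P0=- P1=- P2=-
Op 3: best P0=NH2 P1=- P2=-
Op 4: best P0=NH1 P1=- P2=-
Op 5: best P0=NH1 P1=NH4 P2=-
Op 6: best P0=NH2 P1=NH4 P2=-
Op 7: best P0=NH2 P1=NH4 P2=NH4
Op 8: best P0=NH2 P1=NH4 P2=NH4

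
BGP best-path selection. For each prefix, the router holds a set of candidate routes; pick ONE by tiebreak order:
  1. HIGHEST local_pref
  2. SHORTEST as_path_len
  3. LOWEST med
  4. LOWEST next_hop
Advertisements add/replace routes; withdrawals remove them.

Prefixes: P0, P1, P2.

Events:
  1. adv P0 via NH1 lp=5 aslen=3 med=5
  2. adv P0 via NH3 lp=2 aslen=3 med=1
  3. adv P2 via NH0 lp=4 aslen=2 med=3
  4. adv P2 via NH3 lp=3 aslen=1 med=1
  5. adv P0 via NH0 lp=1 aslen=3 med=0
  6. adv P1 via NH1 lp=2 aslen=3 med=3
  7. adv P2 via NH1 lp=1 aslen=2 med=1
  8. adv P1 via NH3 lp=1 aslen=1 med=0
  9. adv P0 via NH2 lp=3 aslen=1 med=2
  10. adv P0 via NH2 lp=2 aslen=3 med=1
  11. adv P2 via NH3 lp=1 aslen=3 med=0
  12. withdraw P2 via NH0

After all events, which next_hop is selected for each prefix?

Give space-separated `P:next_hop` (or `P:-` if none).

Op 1: best P0=NH1 P1=- P2=-
Op 2: best P0=NH1 P1=- P2=-
Op 3: best P0=NH1 P1=- P2=NH0
Op 4: best P0=NH1 P1=- P2=NH0
Op 5: best P0=NH1 P1=- P2=NH0
Op 6: best P0=NH1 P1=NH1 P2=NH0
Op 7: best P0=NH1 P1=NH1 P2=NH0
Op 8: best P0=NH1 P1=NH1 P2=NH0
Op 9: best P0=NH1 P1=NH1 P2=NH0
Op 10: best P0=NH1 P1=NH1 P2=NH0
Op 11: best P0=NH1 P1=NH1 P2=NH0
Op 12: best P0=NH1 P1=NH1 P2=NH1

Answer: P0:NH1 P1:NH1 P2:NH1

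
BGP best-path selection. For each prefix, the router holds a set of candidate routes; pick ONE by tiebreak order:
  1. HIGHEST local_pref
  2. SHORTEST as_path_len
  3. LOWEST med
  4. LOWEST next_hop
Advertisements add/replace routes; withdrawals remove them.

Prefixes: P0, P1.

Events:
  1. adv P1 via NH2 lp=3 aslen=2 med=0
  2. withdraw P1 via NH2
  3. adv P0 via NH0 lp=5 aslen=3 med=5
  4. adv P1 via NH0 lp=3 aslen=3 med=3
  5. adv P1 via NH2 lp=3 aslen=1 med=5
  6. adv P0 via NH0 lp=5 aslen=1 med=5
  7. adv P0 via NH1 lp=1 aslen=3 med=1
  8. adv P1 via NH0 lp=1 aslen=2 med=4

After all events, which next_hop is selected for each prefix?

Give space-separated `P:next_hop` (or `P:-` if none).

Op 1: best P0=- P1=NH2
Op 2: best P0=- P1=-
Op 3: best P0=NH0 P1=-
Op 4: best P0=NH0 P1=NH0
Op 5: best P0=NH0 P1=NH2
Op 6: best P0=NH0 P1=NH2
Op 7: best P0=NH0 P1=NH2
Op 8: best P0=NH0 P1=NH2

Answer: P0:NH0 P1:NH2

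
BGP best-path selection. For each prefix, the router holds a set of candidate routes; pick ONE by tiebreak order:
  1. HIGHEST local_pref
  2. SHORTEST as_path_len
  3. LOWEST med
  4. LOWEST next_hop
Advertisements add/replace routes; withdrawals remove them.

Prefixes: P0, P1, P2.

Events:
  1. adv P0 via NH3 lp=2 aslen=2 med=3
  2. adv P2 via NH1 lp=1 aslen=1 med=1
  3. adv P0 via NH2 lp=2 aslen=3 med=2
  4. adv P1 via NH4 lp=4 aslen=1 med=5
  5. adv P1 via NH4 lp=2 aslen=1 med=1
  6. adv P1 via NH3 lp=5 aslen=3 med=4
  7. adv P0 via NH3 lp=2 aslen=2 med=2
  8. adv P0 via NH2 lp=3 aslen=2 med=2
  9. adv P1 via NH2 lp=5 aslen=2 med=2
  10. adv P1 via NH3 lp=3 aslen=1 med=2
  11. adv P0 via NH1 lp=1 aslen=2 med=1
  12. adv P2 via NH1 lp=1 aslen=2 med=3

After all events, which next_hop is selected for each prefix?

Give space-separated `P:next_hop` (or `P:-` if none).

Op 1: best P0=NH3 P1=- P2=-
Op 2: best P0=NH3 P1=- P2=NH1
Op 3: best P0=NH3 P1=- P2=NH1
Op 4: best P0=NH3 P1=NH4 P2=NH1
Op 5: best P0=NH3 P1=NH4 P2=NH1
Op 6: best P0=NH3 P1=NH3 P2=NH1
Op 7: best P0=NH3 P1=NH3 P2=NH1
Op 8: best P0=NH2 P1=NH3 P2=NH1
Op 9: best P0=NH2 P1=NH2 P2=NH1
Op 10: best P0=NH2 P1=NH2 P2=NH1
Op 11: best P0=NH2 P1=NH2 P2=NH1
Op 12: best P0=NH2 P1=NH2 P2=NH1

Answer: P0:NH2 P1:NH2 P2:NH1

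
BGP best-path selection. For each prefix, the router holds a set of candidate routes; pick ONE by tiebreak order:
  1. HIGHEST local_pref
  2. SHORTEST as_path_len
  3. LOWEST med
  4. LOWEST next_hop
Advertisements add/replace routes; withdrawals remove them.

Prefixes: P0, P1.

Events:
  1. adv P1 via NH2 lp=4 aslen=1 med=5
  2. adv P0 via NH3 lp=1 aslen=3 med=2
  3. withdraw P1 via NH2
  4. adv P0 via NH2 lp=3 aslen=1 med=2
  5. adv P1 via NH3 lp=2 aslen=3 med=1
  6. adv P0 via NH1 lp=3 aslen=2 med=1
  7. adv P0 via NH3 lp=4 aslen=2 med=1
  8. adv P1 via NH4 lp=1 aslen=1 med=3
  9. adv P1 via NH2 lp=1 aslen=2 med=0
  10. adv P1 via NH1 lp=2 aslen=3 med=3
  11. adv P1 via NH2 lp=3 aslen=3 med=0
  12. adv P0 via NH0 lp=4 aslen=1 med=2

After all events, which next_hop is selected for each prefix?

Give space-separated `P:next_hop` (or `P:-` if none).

Op 1: best P0=- P1=NH2
Op 2: best P0=NH3 P1=NH2
Op 3: best P0=NH3 P1=-
Op 4: best P0=NH2 P1=-
Op 5: best P0=NH2 P1=NH3
Op 6: best P0=NH2 P1=NH3
Op 7: best P0=NH3 P1=NH3
Op 8: best P0=NH3 P1=NH3
Op 9: best P0=NH3 P1=NH3
Op 10: best P0=NH3 P1=NH3
Op 11: best P0=NH3 P1=NH2
Op 12: best P0=NH0 P1=NH2

Answer: P0:NH0 P1:NH2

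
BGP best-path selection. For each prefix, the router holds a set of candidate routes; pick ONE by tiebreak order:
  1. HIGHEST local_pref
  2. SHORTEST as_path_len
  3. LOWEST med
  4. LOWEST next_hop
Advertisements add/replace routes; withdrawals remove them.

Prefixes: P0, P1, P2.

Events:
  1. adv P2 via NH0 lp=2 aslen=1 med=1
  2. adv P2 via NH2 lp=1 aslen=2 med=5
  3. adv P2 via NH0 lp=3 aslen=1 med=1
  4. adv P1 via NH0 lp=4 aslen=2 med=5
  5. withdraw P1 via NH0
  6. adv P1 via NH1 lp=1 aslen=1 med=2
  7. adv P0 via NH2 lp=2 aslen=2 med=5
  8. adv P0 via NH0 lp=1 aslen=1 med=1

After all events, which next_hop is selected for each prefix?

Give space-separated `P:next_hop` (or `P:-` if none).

Answer: P0:NH2 P1:NH1 P2:NH0

Derivation:
Op 1: best P0=- P1=- P2=NH0
Op 2: best P0=- P1=- P2=NH0
Op 3: best P0=- P1=- P2=NH0
Op 4: best P0=- P1=NH0 P2=NH0
Op 5: best P0=- P1=- P2=NH0
Op 6: best P0=- P1=NH1 P2=NH0
Op 7: best P0=NH2 P1=NH1 P2=NH0
Op 8: best P0=NH2 P1=NH1 P2=NH0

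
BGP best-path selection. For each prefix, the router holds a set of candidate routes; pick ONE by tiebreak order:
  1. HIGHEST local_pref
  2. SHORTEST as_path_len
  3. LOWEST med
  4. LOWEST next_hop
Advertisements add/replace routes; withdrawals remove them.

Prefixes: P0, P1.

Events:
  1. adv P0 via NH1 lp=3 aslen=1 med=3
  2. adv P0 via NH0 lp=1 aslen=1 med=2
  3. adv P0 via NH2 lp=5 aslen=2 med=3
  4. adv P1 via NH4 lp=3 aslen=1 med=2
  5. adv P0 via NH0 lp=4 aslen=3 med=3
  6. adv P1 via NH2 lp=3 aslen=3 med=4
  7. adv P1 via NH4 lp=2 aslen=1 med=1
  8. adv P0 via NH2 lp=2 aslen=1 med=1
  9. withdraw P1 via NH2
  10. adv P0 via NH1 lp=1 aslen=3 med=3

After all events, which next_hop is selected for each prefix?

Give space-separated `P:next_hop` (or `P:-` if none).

Answer: P0:NH0 P1:NH4

Derivation:
Op 1: best P0=NH1 P1=-
Op 2: best P0=NH1 P1=-
Op 3: best P0=NH2 P1=-
Op 4: best P0=NH2 P1=NH4
Op 5: best P0=NH2 P1=NH4
Op 6: best P0=NH2 P1=NH4
Op 7: best P0=NH2 P1=NH2
Op 8: best P0=NH0 P1=NH2
Op 9: best P0=NH0 P1=NH4
Op 10: best P0=NH0 P1=NH4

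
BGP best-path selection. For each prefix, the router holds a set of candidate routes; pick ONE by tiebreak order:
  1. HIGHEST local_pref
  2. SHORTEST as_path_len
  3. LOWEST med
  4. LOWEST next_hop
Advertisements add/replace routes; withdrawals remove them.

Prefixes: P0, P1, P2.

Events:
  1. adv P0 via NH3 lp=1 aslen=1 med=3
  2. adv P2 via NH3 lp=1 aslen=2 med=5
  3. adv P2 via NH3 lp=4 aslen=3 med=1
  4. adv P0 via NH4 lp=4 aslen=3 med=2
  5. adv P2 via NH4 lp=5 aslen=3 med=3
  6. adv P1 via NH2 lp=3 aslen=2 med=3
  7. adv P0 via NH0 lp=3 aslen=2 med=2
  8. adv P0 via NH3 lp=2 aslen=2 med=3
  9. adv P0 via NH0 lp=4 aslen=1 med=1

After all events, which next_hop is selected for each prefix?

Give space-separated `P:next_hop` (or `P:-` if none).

Answer: P0:NH0 P1:NH2 P2:NH4

Derivation:
Op 1: best P0=NH3 P1=- P2=-
Op 2: best P0=NH3 P1=- P2=NH3
Op 3: best P0=NH3 P1=- P2=NH3
Op 4: best P0=NH4 P1=- P2=NH3
Op 5: best P0=NH4 P1=- P2=NH4
Op 6: best P0=NH4 P1=NH2 P2=NH4
Op 7: best P0=NH4 P1=NH2 P2=NH4
Op 8: best P0=NH4 P1=NH2 P2=NH4
Op 9: best P0=NH0 P1=NH2 P2=NH4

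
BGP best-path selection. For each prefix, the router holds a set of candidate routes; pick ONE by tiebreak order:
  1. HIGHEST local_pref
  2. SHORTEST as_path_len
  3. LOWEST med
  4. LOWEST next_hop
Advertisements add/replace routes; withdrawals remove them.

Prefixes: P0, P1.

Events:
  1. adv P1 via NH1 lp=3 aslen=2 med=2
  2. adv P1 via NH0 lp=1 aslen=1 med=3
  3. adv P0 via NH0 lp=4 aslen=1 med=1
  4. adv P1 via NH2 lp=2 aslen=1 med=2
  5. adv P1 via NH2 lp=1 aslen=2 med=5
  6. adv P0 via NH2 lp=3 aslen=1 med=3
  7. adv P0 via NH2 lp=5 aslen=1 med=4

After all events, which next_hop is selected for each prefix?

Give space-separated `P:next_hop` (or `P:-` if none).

Op 1: best P0=- P1=NH1
Op 2: best P0=- P1=NH1
Op 3: best P0=NH0 P1=NH1
Op 4: best P0=NH0 P1=NH1
Op 5: best P0=NH0 P1=NH1
Op 6: best P0=NH0 P1=NH1
Op 7: best P0=NH2 P1=NH1

Answer: P0:NH2 P1:NH1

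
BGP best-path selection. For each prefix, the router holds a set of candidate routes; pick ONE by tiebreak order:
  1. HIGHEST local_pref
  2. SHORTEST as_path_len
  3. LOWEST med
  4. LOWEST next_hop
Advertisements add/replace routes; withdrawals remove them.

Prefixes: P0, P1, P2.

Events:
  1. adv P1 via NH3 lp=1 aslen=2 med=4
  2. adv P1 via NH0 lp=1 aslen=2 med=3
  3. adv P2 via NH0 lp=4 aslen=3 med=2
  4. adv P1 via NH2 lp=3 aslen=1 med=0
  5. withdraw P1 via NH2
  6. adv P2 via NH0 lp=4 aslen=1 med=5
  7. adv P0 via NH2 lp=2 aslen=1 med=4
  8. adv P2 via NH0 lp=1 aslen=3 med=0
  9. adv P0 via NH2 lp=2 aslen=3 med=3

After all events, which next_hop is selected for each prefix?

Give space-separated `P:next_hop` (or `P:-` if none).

Answer: P0:NH2 P1:NH0 P2:NH0

Derivation:
Op 1: best P0=- P1=NH3 P2=-
Op 2: best P0=- P1=NH0 P2=-
Op 3: best P0=- P1=NH0 P2=NH0
Op 4: best P0=- P1=NH2 P2=NH0
Op 5: best P0=- P1=NH0 P2=NH0
Op 6: best P0=- P1=NH0 P2=NH0
Op 7: best P0=NH2 P1=NH0 P2=NH0
Op 8: best P0=NH2 P1=NH0 P2=NH0
Op 9: best P0=NH2 P1=NH0 P2=NH0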